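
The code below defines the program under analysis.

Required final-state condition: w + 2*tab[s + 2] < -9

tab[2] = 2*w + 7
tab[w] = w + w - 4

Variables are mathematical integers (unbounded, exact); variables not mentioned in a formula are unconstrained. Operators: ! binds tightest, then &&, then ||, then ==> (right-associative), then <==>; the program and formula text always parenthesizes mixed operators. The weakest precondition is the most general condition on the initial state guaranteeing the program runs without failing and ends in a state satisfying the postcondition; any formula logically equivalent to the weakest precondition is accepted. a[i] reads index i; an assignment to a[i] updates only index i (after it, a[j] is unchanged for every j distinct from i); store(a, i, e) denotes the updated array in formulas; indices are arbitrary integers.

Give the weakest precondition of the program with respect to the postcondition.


Working backward. After the program, the postcondition w + 2*tab[s + 2] < -9 must hold; in canonical form it is 2*tab[s + 2] + w < -9.
Before tab[w] := w + w - 4: 2*store(tab, w, 2*w - 4)[s + 2] + w < -9
Before tab[2] := 2*w + 7: 2*store(store(tab, 2, 2*w + 7), w, 2*w - 4)[s + 2] + w < -9
Answer: WP = 2*store(store(tab, 2, 2*w + 7), w, 2*w - 4)[s + 2] + w < -9


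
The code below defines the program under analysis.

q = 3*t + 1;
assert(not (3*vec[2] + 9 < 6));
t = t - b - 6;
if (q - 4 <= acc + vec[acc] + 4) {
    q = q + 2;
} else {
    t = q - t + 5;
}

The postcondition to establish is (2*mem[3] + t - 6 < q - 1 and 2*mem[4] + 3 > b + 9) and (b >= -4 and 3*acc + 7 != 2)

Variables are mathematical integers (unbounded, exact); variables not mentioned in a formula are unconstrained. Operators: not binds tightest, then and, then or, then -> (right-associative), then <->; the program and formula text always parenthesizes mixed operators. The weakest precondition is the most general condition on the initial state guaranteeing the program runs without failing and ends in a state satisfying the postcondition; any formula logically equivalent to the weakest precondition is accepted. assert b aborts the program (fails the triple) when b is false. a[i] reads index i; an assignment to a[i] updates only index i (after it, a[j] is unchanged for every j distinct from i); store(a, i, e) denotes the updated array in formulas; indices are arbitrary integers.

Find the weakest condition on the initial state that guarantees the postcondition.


Working backward. After the program, the postcondition (2*mem[3] + t - 6 < q - 1 and 2*mem[4] + 3 > b + 9) and (b >= -4 and 3*acc + 7 != 2) must hold; in canonical form it is 2*mem[3] + t < q + 5 and 2*mem[4] > b + 6 and b >= -4 and 3*acc != -5.
Then branch requires 2*mem[3] + t < q + 7 and 2*mem[4] > b + 6 and b >= -4 and 3*acc != -5; else branch requires 2*mem[3] < t and 2*mem[4] > b + 6 and b >= -4 and 3*acc != -5.
Before the if: (q <= vec[acc] + acc + 8 -> (2*mem[3] + t < q + 7 and 2*mem[4] > b + 6 and b >= -4 and 3*acc != -5)) and ((not (q <= vec[acc] + acc + 8)) -> (2*mem[3] < t and 2*mem[4] > b + 6 and b >= -4 and 3*acc != -5))
Before t := t - b - 6: (q <= vec[acc] + acc + 8 -> (2*mem[3] + t < b + q + 13 and 2*mem[4] > b + 6 and b >= -4 and 3*acc != -5)) and ((not (q <= vec[acc] + acc + 8)) -> (2*mem[3] + b < t - 6 and 2*mem[4] > b + 6 and b >= -4 and 3*acc != -5))
Before assert not (3*vec[2] + 9 < 6): (not (3*vec[2] < -3)) and (q <= vec[acc] + acc + 8 -> (2*mem[3] + t < b + q + 13 and 2*mem[4] > b + 6 and b >= -4 and 3*acc != -5)) and ((not (q <= vec[acc] + acc + 8)) -> (2*mem[3] + b < t - 6 and 2*mem[4] > b + 6 and b >= -4 and 3*acc != -5))
Before q := 3*t + 1: (not (3*vec[2] < -3)) and (3*t <= vec[acc] + acc + 7 -> (2*mem[3] < b + 2*t + 14 and 2*mem[4] > b + 6 and b >= -4 and 3*acc != -5)) and ((not (3*t <= vec[acc] + acc + 7)) -> (2*mem[3] + b < t - 6 and 2*mem[4] > b + 6 and b >= -4 and 3*acc != -5))
Answer: WP = (not (3*vec[2] < -3)) and (3*t <= vec[acc] + acc + 7 -> (2*mem[3] < b + 2*t + 14 and 2*mem[4] > b + 6 and b >= -4 and 3*acc != -5)) and ((not (3*t <= vec[acc] + acc + 7)) -> (2*mem[3] + b < t - 6 and 2*mem[4] > b + 6 and b >= -4 and 3*acc != -5))


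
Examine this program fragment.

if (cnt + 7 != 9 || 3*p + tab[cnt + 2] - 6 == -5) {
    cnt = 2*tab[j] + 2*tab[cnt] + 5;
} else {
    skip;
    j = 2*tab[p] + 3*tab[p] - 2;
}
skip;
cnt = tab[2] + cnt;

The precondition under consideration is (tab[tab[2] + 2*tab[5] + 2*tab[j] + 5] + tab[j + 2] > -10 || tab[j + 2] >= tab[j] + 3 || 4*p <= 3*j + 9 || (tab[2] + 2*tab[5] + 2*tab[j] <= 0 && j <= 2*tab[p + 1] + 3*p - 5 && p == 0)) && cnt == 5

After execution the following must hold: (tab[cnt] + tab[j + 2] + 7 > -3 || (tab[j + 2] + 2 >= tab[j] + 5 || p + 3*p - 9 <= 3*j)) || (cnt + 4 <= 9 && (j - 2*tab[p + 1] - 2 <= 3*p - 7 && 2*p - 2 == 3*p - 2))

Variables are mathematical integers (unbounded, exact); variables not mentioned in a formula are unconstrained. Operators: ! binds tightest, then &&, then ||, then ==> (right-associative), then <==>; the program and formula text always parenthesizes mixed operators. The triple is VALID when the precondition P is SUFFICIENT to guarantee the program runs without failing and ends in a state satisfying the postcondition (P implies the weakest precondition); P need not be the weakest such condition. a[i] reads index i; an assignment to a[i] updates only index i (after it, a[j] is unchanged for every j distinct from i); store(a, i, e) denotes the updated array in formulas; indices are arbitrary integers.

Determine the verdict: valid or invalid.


Working backward. After the program, the postcondition (tab[cnt] + tab[j + 2] + 7 > -3 || (tab[j + 2] + 2 >= tab[j] + 5 || p + 3*p - 9 <= 3*j)) || (cnt + 4 <= 9 && (j - 2*tab[p + 1] - 2 <= 3*p - 7 && 2*p - 2 == 3*p - 2)) must hold; in canonical form it is tab[j + 2] + tab[cnt] > -10 || tab[j + 2] >= tab[j] + 3 || 4*p <= 3*j + 9 || (cnt <= 5 && j <= 2*tab[p + 1] + 3*p - 5 && p == 0).
Before cnt := tab[2] + cnt: tab[tab[2] + cnt] + tab[j + 2] > -10 || tab[j + 2] >= tab[j] + 3 || 4*p <= 3*j + 9 || (tab[2] + cnt <= 5 && j <= 2*tab[p + 1] + 3*p - 5 && p == 0)
Before skip: tab[tab[2] + cnt] + tab[j + 2] > -10 || tab[j + 2] >= tab[j] + 3 || 4*p <= 3*j + 9 || (tab[2] + cnt <= 5 && j <= 2*tab[p + 1] + 3*p - 5 && p == 0)
Then branch requires tab[tab[2] + 2*tab[cnt] + 2*tab[j] + 5] + tab[j + 2] > -10 || tab[j + 2] >= tab[j] + 3 || 4*p <= 3*j + 9 || (tab[2] + 2*tab[cnt] + 2*tab[j] <= 0 && j <= 2*tab[p + 1] + 3*p - 5 && p == 0); else branch requires tab[tab[2] + cnt] + tab[5*tab[p]] > -10 || tab[5*tab[p]] >= tab[5*tab[p] - 2] + 3 || 4*p <= 15*tab[p] + 3 || (tab[2] + cnt <= 5 && 5*tab[p] <= 2*tab[p + 1] + 3*p - 3 && p == 0).
Before the if: ((cnt != 2 || tab[cnt + 2] + 3*p == 1) ==> (tab[tab[2] + 2*tab[cnt] + 2*tab[j] + 5] + tab[j + 2] > -10 || tab[j + 2] >= tab[j] + 3 || 4*p <= 3*j + 9 || (tab[2] + 2*tab[cnt] + 2*tab[j] <= 0 && j <= 2*tab[p + 1] + 3*p - 5 && p == 0))) && ((!(cnt != 2 || tab[cnt + 2] + 3*p == 1)) ==> (tab[tab[2] + cnt] + tab[5*tab[p]] > -10 || tab[5*tab[p]] >= tab[5*tab[p] - 2] + 3 || 4*p <= 15*tab[p] + 3 || (tab[2] + cnt <= 5 && 5*tab[p] <= 2*tab[p + 1] + 3*p - 3 && p == 0)))
The weakest precondition is ((cnt != 2 || tab[cnt + 2] + 3*p == 1) ==> (tab[tab[2] + 2*tab[cnt] + 2*tab[j] + 5] + tab[j + 2] > -10 || tab[j + 2] >= tab[j] + 3 || 4*p <= 3*j + 9 || (tab[2] + 2*tab[cnt] + 2*tab[j] <= 0 && j <= 2*tab[p + 1] + 3*p - 5 && p == 0))) && ((!(cnt != 2 || tab[cnt + 2] + 3*p == 1)) ==> (tab[tab[2] + cnt] + tab[5*tab[p]] > -10 || tab[5*tab[p]] >= tab[5*tab[p] - 2] + 3 || 4*p <= 15*tab[p] + 3 || (tab[2] + cnt <= 5 && 5*tab[p] <= 2*tab[p + 1] + 3*p - 3 && p == 0))).
Check whether (tab[tab[2] + 2*tab[5] + 2*tab[j] + 5] + tab[j + 2] > -10 || tab[j + 2] >= tab[j] + 3 || 4*p <= 3*j + 9 || (tab[2] + 2*tab[5] + 2*tab[j] <= 0 && j <= 2*tab[p + 1] + 3*p - 5 && p == 0)) && cnt == 5 implies it.
Every state satisfying the precondition satisfies the weakest precondition: the implication holds.
Answer: valid


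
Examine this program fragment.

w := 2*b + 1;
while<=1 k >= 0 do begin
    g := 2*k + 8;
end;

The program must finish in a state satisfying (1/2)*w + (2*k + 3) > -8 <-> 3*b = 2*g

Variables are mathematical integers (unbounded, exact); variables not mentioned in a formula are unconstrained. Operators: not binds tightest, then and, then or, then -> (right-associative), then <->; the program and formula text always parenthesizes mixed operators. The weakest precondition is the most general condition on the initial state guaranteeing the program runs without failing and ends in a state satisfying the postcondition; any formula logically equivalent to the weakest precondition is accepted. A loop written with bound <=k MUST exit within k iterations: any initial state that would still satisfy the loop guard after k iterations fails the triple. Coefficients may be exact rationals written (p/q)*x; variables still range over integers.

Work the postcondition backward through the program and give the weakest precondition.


Working backward. After the program, the postcondition (1/2)*w + (2*k + 3) > -8 <-> 3*b = 2*g must hold; in canonical form it is 2*k + (1/2)*w > -11 <-> 3*b = 2*g.
Before the loop (bound <=1), unroll the exhaustion recursion (WP_0 = exit-now case; WP_j = one more guarded iteration, up to j = 1):
  WP_0: (not (k >= 0)) and (2*k + (1/2)*w > -11 <-> 3*b = 2*g)
  WP_1: (k >= 0 -> ((not (k >= 0)) and (2*k + (1/2)*w > -11 <-> 3*b = 4*k + 16))) and ((not (k >= 0)) -> (2*k + (1/2)*w > -11 <-> 3*b = 2*g))
So before the loop: (k >= 0 -> ((not (k >= 0)) and (2*k + (1/2)*w > -11 <-> 3*b = 4*k + 16))) and ((not (k >= 0)) -> (2*k + (1/2)*w > -11 <-> 3*b = 2*g))
Before w := 2*b + 1: (k >= 0 -> ((not (k >= 0)) and (b + 2*k > -23/2 <-> 3*b = 4*k + 16))) and ((not (k >= 0)) -> (b + 2*k > -23/2 <-> 3*b = 2*g))
Answer: WP = (k >= 0 -> ((not (k >= 0)) and (b + 2*k > -23/2 <-> 3*b = 4*k + 16))) and ((not (k >= 0)) -> (b + 2*k > -23/2 <-> 3*b = 2*g))


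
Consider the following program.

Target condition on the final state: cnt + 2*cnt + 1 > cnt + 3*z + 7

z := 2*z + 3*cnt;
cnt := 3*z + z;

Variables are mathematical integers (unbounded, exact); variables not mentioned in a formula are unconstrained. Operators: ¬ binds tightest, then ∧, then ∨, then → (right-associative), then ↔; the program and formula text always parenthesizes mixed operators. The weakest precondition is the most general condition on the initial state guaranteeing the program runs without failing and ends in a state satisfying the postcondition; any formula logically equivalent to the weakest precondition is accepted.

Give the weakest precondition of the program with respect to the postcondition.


Working backward. After the program, the postcondition cnt + 2*cnt + 1 > cnt + 3*z + 7 must hold; in canonical form it is 2*cnt > 3*z + 6.
Before cnt := 3*z + z: 5*z > 6
Before z := 2*z + 3*cnt: 15*cnt + 10*z > 6
Answer: WP = 15*cnt + 10*z > 6


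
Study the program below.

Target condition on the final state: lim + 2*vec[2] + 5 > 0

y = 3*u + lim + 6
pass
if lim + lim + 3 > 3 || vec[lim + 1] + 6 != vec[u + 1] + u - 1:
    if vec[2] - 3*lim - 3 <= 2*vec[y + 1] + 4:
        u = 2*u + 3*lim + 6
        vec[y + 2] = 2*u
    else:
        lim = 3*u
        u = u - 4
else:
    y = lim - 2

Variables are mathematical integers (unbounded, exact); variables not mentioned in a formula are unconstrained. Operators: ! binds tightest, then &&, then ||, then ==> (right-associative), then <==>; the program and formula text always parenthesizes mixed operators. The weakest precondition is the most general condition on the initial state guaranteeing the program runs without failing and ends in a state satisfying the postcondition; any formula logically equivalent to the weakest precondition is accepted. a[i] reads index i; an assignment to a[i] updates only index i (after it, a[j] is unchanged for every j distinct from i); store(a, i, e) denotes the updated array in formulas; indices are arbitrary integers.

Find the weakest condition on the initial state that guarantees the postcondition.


Working backward. After the program, the postcondition lim + 2*vec[2] + 5 > 0 must hold; in canonical form it is 2*vec[2] + lim > -5.
Then branch requires (vec[2] <= 2*vec[y + 1] + 3*lim + 7 ==> 2*store(vec, y + 2, 6*lim + 4*u + 12)[2] + lim > -5) && ((!(vec[2] <= 2*vec[y + 1] + 3*lim + 7)) ==> 2*vec[2] + 3*u > -5); else branch requires 2*vec[2] + lim > -5.
Before the if: ((2*lim > 0 || vec[lim + 1] != vec[u + 1] + u - 7) ==> ((vec[2] <= 2*vec[y + 1] + 3*lim + 7 ==> 2*store(vec, y + 2, 6*lim + 4*u + 12)[2] + lim > -5) && ((!(vec[2] <= 2*vec[y + 1] + 3*lim + 7)) ==> 2*vec[2] + 3*u > -5))) && ((!(2*lim > 0 || vec[lim + 1] != vec[u + 1] + u - 7)) ==> 2*vec[2] + lim > -5)
Before skip: ((2*lim > 0 || vec[lim + 1] != vec[u + 1] + u - 7) ==> ((vec[2] <= 2*vec[y + 1] + 3*lim + 7 ==> 2*store(vec, y + 2, 6*lim + 4*u + 12)[2] + lim > -5) && ((!(vec[2] <= 2*vec[y + 1] + 3*lim + 7)) ==> 2*vec[2] + 3*u > -5))) && ((!(2*lim > 0 || vec[lim + 1] != vec[u + 1] + u - 7)) ==> 2*vec[2] + lim > -5)
Before y := 3*u + lim + 6: ((2*lim > 0 || vec[lim + 1] != vec[u + 1] + u - 7) ==> ((vec[2] <= 2*vec[lim + 3*u + 7] + 3*lim + 7 ==> 2*store(vec, lim + 3*u + 8, 6*lim + 4*u + 12)[2] + lim > -5) && ((!(vec[2] <= 2*vec[lim + 3*u + 7] + 3*lim + 7)) ==> 2*vec[2] + 3*u > -5))) && ((!(2*lim > 0 || vec[lim + 1] != vec[u + 1] + u - 7)) ==> 2*vec[2] + lim > -5)
Answer: WP = ((2*lim > 0 || vec[lim + 1] != vec[u + 1] + u - 7) ==> ((vec[2] <= 2*vec[lim + 3*u + 7] + 3*lim + 7 ==> 2*store(vec, lim + 3*u + 8, 6*lim + 4*u + 12)[2] + lim > -5) && ((!(vec[2] <= 2*vec[lim + 3*u + 7] + 3*lim + 7)) ==> 2*vec[2] + 3*u > -5))) && ((!(2*lim > 0 || vec[lim + 1] != vec[u + 1] + u - 7)) ==> 2*vec[2] + lim > -5)


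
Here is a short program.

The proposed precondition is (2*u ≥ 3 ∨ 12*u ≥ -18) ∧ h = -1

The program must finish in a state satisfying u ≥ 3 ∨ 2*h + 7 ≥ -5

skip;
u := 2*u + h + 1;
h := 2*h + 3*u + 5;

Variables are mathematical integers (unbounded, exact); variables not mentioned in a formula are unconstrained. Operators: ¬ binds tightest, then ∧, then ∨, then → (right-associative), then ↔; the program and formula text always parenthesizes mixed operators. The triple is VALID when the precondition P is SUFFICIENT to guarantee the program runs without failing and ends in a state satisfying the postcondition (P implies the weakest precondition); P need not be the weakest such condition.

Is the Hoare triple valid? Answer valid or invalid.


Working backward. After the program, the postcondition u ≥ 3 ∨ 2*h + 7 ≥ -5 must hold; in canonical form it is u ≥ 3 ∨ 2*h ≥ -12.
Before h := 2*h + 3*u + 5: u ≥ 3 ∨ 4*h + 6*u ≥ -22
Before u := 2*u + h + 1: h + 2*u ≥ 2 ∨ 10*h + 12*u ≥ -28
Before skip: h + 2*u ≥ 2 ∨ 10*h + 12*u ≥ -28
The weakest precondition is h + 2*u ≥ 2 ∨ 10*h + 12*u ≥ -28.
Check whether (2*u ≥ 3 ∨ 12*u ≥ -18) ∧ h = -1 implies it.
Every state satisfying the precondition satisfies the weakest precondition: the implication holds.
Answer: valid


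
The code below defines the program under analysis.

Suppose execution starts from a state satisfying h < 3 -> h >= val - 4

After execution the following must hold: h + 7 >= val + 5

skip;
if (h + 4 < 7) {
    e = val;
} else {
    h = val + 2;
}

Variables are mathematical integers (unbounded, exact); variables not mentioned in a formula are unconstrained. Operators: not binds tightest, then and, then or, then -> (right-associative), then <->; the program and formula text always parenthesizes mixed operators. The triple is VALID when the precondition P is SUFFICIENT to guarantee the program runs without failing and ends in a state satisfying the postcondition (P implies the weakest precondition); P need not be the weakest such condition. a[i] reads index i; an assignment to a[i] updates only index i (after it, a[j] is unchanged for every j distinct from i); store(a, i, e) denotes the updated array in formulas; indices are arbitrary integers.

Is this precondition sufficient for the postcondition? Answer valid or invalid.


Working backward. After the program, the postcondition h + 7 >= val + 5 must hold; in canonical form it is h >= val - 2.
Then branch requires h >= val - 2; else branch requires true.
Before the if: h < 3 -> h >= val - 2
Before skip: h < 3 -> h >= val - 2
The weakest precondition is h < 3 -> h >= val - 2.
Check whether h < 3 -> h >= val - 4 implies it.
Countermodel: at the initial state h = 0, val = 3, the precondition holds but the weakest precondition fails.
Answer: invalid


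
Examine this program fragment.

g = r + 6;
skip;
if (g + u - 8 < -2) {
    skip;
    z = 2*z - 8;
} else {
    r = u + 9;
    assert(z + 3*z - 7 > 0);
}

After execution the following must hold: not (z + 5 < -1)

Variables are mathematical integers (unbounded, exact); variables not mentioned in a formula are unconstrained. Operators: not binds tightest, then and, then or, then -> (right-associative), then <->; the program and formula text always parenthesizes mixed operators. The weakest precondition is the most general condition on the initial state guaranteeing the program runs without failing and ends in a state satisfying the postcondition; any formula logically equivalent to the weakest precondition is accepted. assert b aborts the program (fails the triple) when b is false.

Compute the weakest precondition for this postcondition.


Working backward. After the program, the postcondition not (z + 5 < -1) must hold; in canonical form it is not (z < -6).
Then branch requires not (2*z < 2); else branch requires 4*z > 7 and (not (z < -6)).
Before the if: (g + u < 6 -> (not (2*z < 2))) and ((not (g + u < 6)) -> (4*z > 7 and (not (z < -6))))
Before skip: (g + u < 6 -> (not (2*z < 2))) and ((not (g + u < 6)) -> (4*z > 7 and (not (z < -6))))
Before g := r + 6: (r + u < 0 -> (not (2*z < 2))) and ((not (r + u < 0)) -> (4*z > 7 and (not (z < -6))))
Answer: WP = (r + u < 0 -> (not (2*z < 2))) and ((not (r + u < 0)) -> (4*z > 7 and (not (z < -6))))


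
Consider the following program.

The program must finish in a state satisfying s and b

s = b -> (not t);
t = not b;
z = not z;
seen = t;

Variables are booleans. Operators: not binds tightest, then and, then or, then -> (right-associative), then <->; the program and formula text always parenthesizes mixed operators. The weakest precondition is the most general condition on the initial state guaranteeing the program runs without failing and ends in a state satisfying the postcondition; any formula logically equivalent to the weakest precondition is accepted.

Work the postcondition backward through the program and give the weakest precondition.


Working backward. After the program, s and b must hold.
Before seen := t: s and b
Before z := not z: s and b
Before t := not b: s and b
Before s := b -> (not t): (b -> (not t)) and b
Answer: WP = (b -> (not t)) and b


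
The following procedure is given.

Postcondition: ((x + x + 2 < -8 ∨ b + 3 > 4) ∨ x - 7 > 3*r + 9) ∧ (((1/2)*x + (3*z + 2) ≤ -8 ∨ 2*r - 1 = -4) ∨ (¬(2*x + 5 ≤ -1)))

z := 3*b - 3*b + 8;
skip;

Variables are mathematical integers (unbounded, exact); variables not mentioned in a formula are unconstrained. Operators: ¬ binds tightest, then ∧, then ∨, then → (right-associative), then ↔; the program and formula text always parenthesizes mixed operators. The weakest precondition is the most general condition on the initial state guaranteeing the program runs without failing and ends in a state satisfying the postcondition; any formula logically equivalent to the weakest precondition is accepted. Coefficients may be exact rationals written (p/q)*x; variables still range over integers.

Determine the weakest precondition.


Working backward. After the program, the postcondition ((x + x + 2 < -8 ∨ b + 3 > 4) ∨ x - 7 > 3*r + 9) ∧ (((1/2)*x + (3*z + 2) ≤ -8 ∨ 2*r - 1 = -4) ∨ (¬(2*x + 5 ≤ -1))) must hold; in canonical form it is (2*x < -10 ∨ b > 1 ∨ x > 3*r + 16) ∧ ((1/2)*x + 3*z ≤ -10 ∨ 2*r = -3 ∨ (¬(2*x ≤ -6))).
Before skip: (2*x < -10 ∨ b > 1 ∨ x > 3*r + 16) ∧ ((1/2)*x + 3*z ≤ -10 ∨ 2*r = -3 ∨ (¬(2*x ≤ -6)))
Before z := 3*b - 3*b + 8: (2*x < -10 ∨ b > 1 ∨ x > 3*r + 16) ∧ ((1/2)*x ≤ -34 ∨ 2*r = -3 ∨ (¬(2*x ≤ -6)))
Answer: WP = (2*x < -10 ∨ b > 1 ∨ x > 3*r + 16) ∧ ((1/2)*x ≤ -34 ∨ 2*r = -3 ∨ (¬(2*x ≤ -6)))


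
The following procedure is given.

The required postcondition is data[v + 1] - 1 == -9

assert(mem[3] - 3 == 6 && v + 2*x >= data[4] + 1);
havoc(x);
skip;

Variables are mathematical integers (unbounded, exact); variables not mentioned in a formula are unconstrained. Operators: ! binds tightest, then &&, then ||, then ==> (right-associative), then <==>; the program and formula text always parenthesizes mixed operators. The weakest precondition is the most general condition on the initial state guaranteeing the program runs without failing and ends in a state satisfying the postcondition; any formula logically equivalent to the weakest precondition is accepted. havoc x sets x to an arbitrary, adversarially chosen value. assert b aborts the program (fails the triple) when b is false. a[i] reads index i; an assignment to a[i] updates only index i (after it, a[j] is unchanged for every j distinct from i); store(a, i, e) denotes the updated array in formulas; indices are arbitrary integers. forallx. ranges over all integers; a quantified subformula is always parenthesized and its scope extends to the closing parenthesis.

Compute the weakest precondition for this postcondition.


Working backward. After the program, the postcondition data[v + 1] - 1 == -9 must hold; in canonical form it is data[v + 1] == -8.
Before skip: data[v + 1] == -8
Before havoc x: data[v + 1] == -8
Before assert mem[3] - 3 == 6 && v + 2*x >= data[4] + 1: mem[3] == 9 && v + 2*x >= data[4] + 1 && data[v + 1] == -8
Answer: WP = mem[3] == 9 && v + 2*x >= data[4] + 1 && data[v + 1] == -8


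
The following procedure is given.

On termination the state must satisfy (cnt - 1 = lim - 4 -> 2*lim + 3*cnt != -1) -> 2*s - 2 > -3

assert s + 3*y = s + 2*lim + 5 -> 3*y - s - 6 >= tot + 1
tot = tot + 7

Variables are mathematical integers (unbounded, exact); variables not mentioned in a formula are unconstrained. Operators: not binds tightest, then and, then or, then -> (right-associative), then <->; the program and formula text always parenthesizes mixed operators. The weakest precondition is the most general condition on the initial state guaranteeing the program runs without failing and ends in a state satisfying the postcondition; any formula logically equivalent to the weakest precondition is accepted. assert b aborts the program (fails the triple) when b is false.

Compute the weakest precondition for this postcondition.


Working backward. After the program, the postcondition (cnt - 1 = lim - 4 -> 2*lim + 3*cnt != -1) -> 2*s - 2 > -3 must hold; in canonical form it is (cnt = lim - 3 -> 3*cnt + 2*lim != -1) -> 2*s > -1.
Before tot := tot + 7: (cnt = lim - 3 -> 3*cnt + 2*lim != -1) -> 2*s > -1
Before assert s + 3*y = s + 2*lim + 5 -> 3*y - s - 6 >= tot + 1: (3*y = 2*lim + 5 -> 3*y >= s + tot + 7) and ((cnt = lim - 3 -> 3*cnt + 2*lim != -1) -> 2*s > -1)
Answer: WP = (3*y = 2*lim + 5 -> 3*y >= s + tot + 7) and ((cnt = lim - 3 -> 3*cnt + 2*lim != -1) -> 2*s > -1)


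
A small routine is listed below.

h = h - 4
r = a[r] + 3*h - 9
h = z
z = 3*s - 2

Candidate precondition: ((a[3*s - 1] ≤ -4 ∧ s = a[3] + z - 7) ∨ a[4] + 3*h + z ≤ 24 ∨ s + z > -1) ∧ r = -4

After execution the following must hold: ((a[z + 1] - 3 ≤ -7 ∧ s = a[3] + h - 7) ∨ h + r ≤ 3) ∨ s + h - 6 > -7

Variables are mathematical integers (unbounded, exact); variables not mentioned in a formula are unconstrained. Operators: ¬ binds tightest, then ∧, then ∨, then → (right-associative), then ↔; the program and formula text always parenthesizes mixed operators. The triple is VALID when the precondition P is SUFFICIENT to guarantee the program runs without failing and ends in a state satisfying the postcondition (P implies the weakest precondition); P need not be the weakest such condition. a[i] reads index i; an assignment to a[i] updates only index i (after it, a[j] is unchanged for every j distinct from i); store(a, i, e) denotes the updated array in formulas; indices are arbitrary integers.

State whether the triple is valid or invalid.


Working backward. After the program, the postcondition ((a[z + 1] - 3 ≤ -7 ∧ s = a[3] + h - 7) ∨ h + r ≤ 3) ∨ s + h - 6 > -7 must hold; in canonical form it is (a[z + 1] ≤ -4 ∧ s = a[3] + h - 7) ∨ h + r ≤ 3 ∨ h + s > -1.
Before z := 3*s - 2: (a[3*s - 1] ≤ -4 ∧ s = a[3] + h - 7) ∨ h + r ≤ 3 ∨ h + s > -1
Before h := z: (a[3*s - 1] ≤ -4 ∧ s = a[3] + z - 7) ∨ r + z ≤ 3 ∨ s + z > -1
Before r := a[r] + 3*h - 9: (a[3*s - 1] ≤ -4 ∧ s = a[3] + z - 7) ∨ a[r] + 3*h + z ≤ 12 ∨ s + z > -1
Before h := h - 4: (a[3*s - 1] ≤ -4 ∧ s = a[3] + z - 7) ∨ a[r] + 3*h + z ≤ 24 ∨ s + z > -1
The weakest precondition is (a[3*s - 1] ≤ -4 ∧ s = a[3] + z - 7) ∨ a[r] + 3*h + z ≤ 24 ∨ s + z > -1.
Check whether ((a[3*s - 1] ≤ -4 ∧ s = a[3] + z - 7) ∨ a[4] + 3*h + z ≤ 24 ∨ s + z > -1) ∧ r = -4 implies it.
Countermodel: at the initial state a = {[-4] = 7065, [3] = 0, [4] = 0, [21116] = 15215, elsewhere 0}, h = 0, r = -4, s = 7039, z = -7040, the precondition holds but the weakest precondition fails.
Answer: invalid


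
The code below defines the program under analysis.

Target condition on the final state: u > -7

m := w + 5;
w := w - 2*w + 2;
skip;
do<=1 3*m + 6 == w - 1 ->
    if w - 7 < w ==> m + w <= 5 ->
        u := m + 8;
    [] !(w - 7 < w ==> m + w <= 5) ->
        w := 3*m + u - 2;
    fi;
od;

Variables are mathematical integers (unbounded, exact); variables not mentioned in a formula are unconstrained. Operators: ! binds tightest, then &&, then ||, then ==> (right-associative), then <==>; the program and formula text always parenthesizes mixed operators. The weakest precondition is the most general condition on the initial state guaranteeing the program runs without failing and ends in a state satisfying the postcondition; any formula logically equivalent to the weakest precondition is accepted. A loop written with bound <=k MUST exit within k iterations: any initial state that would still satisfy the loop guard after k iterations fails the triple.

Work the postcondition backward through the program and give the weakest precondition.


Working backward. After the program, u > -7 must hold.
Before the loop (bound <=1), unroll the exhaustion recursion (WP_0 = exit-now case; WP_j = one more guarded iteration, up to j = 1):
  WP_0: (!(3*m == w - 7)) && u > -7
  WP_1: (3*m == w - 7 ==> ((m + w <= 5 ==> ((!(3*m == w - 7)) && m > -15)) && ((!(m + w <= 5)) ==> ((!(u == 9)) && u > -7)))) && ((!(3*m == w - 7)) ==> u > -7)
So before the loop: (3*m == w - 7 ==> ((m + w <= 5 ==> ((!(3*m == w - 7)) && m > -15)) && ((!(m + w <= 5)) ==> ((!(u == 9)) && u > -7)))) && ((!(3*m == w - 7)) ==> u > -7)
Before skip: (3*m == w - 7 ==> ((m + w <= 5 ==> ((!(3*m == w - 7)) && m > -15)) && ((!(m + w <= 5)) ==> ((!(u == 9)) && u > -7)))) && ((!(3*m == w - 7)) ==> u > -7)
Before w := w - 2*w + 2: (3*m + w == -5 ==> ((m <= w + 3 ==> ((!(3*m + w == -5)) && m > -15)) && ((!(m <= w + 3)) ==> ((!(u == 9)) && u > -7)))) && ((!(3*m + w == -5)) ==> u > -7)
Before m := w + 5: (4*w == -20 ==> ((!(u == 9)) && u > -7)) && ((!(4*w == -20)) ==> u > -7)
Answer: WP = (4*w == -20 ==> ((!(u == 9)) && u > -7)) && ((!(4*w == -20)) ==> u > -7)


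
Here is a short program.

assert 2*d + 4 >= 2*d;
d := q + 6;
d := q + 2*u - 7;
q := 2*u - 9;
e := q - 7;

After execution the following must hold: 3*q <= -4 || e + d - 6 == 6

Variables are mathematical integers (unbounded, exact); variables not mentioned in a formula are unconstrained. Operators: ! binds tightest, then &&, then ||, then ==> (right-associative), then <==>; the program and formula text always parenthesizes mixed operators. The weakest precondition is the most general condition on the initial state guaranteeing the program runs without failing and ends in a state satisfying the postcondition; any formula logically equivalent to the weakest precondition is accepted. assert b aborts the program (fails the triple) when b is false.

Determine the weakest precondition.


Working backward. After the program, the postcondition 3*q <= -4 || e + d - 6 == 6 must hold; in canonical form it is 3*q <= -4 || d + e == 12.
Before e := q - 7: 3*q <= -4 || d + q == 19
Before q := 2*u - 9: 6*u <= 23 || d + 2*u == 28
Before d := q + 2*u - 7: 6*u <= 23 || q + 4*u == 35
Before d := q + 6: 6*u <= 23 || q + 4*u == 35
Before assert 2*d + 4 >= 2*d: 6*u <= 23 || q + 4*u == 35
Answer: WP = 6*u <= 23 || q + 4*u == 35


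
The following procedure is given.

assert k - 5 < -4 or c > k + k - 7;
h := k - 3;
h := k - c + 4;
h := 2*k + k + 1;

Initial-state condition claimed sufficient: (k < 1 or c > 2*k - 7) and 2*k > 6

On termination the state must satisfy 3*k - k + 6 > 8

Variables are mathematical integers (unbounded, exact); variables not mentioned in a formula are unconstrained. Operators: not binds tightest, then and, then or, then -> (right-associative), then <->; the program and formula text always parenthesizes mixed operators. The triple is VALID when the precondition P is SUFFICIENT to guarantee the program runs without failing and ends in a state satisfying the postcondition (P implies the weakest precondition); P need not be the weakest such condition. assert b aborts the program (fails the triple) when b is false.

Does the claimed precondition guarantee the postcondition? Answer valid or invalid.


Working backward. After the program, the postcondition 3*k - k + 6 > 8 must hold; in canonical form it is 2*k > 2.
Before h := 2*k + k + 1: 2*k > 2
Before h := k - c + 4: 2*k > 2
Before h := k - 3: 2*k > 2
Before assert k - 5 < -4 or c > k + k - 7: (k < 1 or c > 2*k - 7) and 2*k > 2
The weakest precondition is (k < 1 or c > 2*k - 7) and 2*k > 2.
Check whether (k < 1 or c > 2*k - 7) and 2*k > 6 implies it.
Every state satisfying the precondition satisfies the weakest precondition: the implication holds.
Answer: valid


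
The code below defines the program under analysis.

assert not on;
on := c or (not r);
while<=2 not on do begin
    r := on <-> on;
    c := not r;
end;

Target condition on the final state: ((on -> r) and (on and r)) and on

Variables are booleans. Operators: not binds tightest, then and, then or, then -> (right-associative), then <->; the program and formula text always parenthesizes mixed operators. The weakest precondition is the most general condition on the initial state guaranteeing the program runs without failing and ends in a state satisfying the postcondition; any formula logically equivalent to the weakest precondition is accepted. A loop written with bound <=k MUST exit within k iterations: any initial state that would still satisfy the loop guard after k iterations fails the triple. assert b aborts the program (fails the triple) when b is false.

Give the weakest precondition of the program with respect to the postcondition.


Working backward. After the program, the postcondition ((on -> r) and (on and r)) and on must hold; in canonical form it is (on -> r) and on and r.
Before the loop (bound <=2), unroll the exhaustion recursion (WP_0 = exit-now case; WP_j = one more guarded iteration, up to j = 2):
  WP_0: on and (on -> r) and r
  WP_1: ((not on) -> on) and (on -> ((on -> r) and on and r))
  WP_2: ((not on) -> ((not on) -> on)) and (on -> ((on -> r) and on and r))
So before the loop: ((not on) -> ((not on) -> on)) and (on -> ((on -> r) and on and r))
Before on := c or (not r): ((not (c or (not r))) -> ((not (c or (not r))) -> (c or (not r)))) and ((c or (not r)) -> (((c or (not r)) -> r) and (c or (not r)) and r))
Before assert not on: (not on) and ((not (c or (not r))) -> ((not (c or (not r))) -> (c or (not r)))) and ((c or (not r)) -> (((c or (not r)) -> r) and (c or (not r)) and r))
Answer: WP = (not on) and ((not (c or (not r))) -> ((not (c or (not r))) -> (c or (not r)))) and ((c or (not r)) -> (((c or (not r)) -> r) and (c or (not r)) and r))


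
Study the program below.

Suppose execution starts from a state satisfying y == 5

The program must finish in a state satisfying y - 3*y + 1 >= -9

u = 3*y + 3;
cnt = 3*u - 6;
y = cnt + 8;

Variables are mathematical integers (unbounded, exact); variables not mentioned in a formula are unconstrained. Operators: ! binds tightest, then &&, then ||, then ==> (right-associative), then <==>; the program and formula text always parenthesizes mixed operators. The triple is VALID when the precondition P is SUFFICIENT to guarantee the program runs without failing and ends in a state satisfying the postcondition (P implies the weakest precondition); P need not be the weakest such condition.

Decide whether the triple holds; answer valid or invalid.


Working backward. After the program, the postcondition y - 3*y + 1 >= -9 must hold; in canonical form it is 2*y <= 10.
Before y := cnt + 8: 2*cnt <= -6
Before cnt := 3*u - 6: 6*u <= 6
Before u := 3*y + 3: 18*y <= -12
The weakest precondition is 18*y <= -12.
Check whether y == 5 implies it.
Countermodel: at the initial state y = 5, the precondition holds but the weakest precondition fails.
Answer: invalid


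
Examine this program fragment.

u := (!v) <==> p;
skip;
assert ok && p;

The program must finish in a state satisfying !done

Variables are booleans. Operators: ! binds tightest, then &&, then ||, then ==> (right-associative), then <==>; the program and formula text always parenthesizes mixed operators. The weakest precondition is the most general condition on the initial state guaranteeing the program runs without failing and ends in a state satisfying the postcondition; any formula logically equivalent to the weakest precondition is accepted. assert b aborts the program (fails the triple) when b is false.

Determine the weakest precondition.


Working backward. After the program, !done must hold.
Before assert ok && p: ok && p && (!done)
Before skip: ok && p && (!done)
Before u := (!v) <==> p: ok && p && (!done)
Answer: WP = ok && p && (!done)


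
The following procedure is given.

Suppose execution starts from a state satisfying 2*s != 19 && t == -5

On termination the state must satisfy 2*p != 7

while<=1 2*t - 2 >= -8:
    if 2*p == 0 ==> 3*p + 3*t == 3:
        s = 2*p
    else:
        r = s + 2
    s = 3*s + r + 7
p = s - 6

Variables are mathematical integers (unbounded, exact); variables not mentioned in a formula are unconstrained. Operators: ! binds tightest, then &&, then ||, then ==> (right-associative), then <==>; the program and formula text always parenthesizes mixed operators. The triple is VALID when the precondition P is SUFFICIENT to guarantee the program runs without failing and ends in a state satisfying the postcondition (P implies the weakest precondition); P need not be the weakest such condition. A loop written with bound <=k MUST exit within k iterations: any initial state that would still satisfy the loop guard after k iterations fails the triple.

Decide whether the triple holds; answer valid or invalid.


Working backward. After the program, 2*p != 7 must hold.
Before p := s - 6: 2*s != 19
Before the loop (bound <=1), unroll the exhaustion recursion (WP_0 = exit-now case; WP_j = one more guarded iteration, up to j = 1):
  WP_0: (!(2*t >= -6)) && 2*s != 19
  WP_1: (2*t >= -6 ==> (((2*p == 0 ==> 3*p + 3*t == 3) ==> ((!(2*t >= -6)) && 12*p + 2*r != 5)) && ((!(2*p == 0 ==> 3*p + 3*t == 3)) ==> ((!(2*t >= -6)) && 8*s != 1)))) && ((!(2*t >= -6)) ==> 2*s != 19)
So before the loop: (2*t >= -6 ==> (((2*p == 0 ==> 3*p + 3*t == 3) ==> ((!(2*t >= -6)) && 12*p + 2*r != 5)) && ((!(2*p == 0 ==> 3*p + 3*t == 3)) ==> ((!(2*t >= -6)) && 8*s != 1)))) && ((!(2*t >= -6)) ==> 2*s != 19)
The weakest precondition is (2*t >= -6 ==> (((2*p == 0 ==> 3*p + 3*t == 3) ==> ((!(2*t >= -6)) && 12*p + 2*r != 5)) && ((!(2*p == 0 ==> 3*p + 3*t == 3)) ==> ((!(2*t >= -6)) && 8*s != 1)))) && ((!(2*t >= -6)) ==> 2*s != 19).
Check whether 2*s != 19 && t == -5 implies it.
Every state satisfying the precondition satisfies the weakest precondition: the implication holds.
Answer: valid


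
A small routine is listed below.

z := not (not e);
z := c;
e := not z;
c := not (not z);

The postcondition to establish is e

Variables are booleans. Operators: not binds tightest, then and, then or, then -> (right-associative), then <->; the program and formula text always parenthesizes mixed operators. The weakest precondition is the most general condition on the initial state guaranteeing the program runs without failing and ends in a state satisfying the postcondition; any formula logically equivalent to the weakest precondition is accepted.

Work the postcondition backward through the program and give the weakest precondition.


Working backward. After the program, e must hold.
Before c := not (not z): e
Before e := not z: not z
Before z := c: not c
Before z := not (not e): not c
Answer: WP = not c


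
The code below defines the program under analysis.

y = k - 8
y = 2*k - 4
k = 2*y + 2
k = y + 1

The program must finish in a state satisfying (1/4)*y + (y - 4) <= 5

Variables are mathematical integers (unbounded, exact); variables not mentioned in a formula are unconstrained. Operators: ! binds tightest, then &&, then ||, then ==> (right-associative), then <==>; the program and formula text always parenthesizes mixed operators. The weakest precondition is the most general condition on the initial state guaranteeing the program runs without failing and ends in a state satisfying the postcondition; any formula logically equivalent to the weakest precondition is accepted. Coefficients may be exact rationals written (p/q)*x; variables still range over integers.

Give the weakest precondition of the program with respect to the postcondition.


Working backward. After the program, the postcondition (1/4)*y + (y - 4) <= 5 must hold; in canonical form it is (5/4)*y <= 9.
Before k := y + 1: (5/4)*y <= 9
Before k := 2*y + 2: (5/4)*y <= 9
Before y := 2*k - 4: (5/2)*k <= 14
Before y := k - 8: (5/2)*k <= 14
Answer: WP = (5/2)*k <= 14


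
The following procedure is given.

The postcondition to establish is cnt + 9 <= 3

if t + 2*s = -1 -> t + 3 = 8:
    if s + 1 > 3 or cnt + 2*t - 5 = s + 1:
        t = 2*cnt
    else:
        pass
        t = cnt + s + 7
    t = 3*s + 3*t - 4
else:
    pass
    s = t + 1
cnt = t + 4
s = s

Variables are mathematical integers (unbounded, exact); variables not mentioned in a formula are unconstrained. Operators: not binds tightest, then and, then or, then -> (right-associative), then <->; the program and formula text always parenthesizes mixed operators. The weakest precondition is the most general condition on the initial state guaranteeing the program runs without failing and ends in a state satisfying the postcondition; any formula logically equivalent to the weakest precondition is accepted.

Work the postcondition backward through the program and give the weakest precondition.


Working backward. After the program, the postcondition cnt + 9 <= 3 must hold; in canonical form it is cnt <= -6.
Before s := s: cnt <= -6
Before cnt := t + 4: t <= -10
Then branch requires ((s > 2 or cnt + 2*t = s + 6) -> 6*cnt + 3*s <= -6) and ((not (s > 2 or cnt + 2*t = s + 6)) -> 3*cnt + 6*s <= -27); else branch requires t <= -10.
Before the if: ((2*s + t = -1 -> t = 5) -> (((s > 2 or cnt + 2*t = s + 6) -> 6*cnt + 3*s <= -6) and ((not (s > 2 or cnt + 2*t = s + 6)) -> 3*cnt + 6*s <= -27))) and ((not (2*s + t = -1 -> t = 5)) -> t <= -10)
Answer: WP = ((2*s + t = -1 -> t = 5) -> (((s > 2 or cnt + 2*t = s + 6) -> 6*cnt + 3*s <= -6) and ((not (s > 2 or cnt + 2*t = s + 6)) -> 3*cnt + 6*s <= -27))) and ((not (2*s + t = -1 -> t = 5)) -> t <= -10)


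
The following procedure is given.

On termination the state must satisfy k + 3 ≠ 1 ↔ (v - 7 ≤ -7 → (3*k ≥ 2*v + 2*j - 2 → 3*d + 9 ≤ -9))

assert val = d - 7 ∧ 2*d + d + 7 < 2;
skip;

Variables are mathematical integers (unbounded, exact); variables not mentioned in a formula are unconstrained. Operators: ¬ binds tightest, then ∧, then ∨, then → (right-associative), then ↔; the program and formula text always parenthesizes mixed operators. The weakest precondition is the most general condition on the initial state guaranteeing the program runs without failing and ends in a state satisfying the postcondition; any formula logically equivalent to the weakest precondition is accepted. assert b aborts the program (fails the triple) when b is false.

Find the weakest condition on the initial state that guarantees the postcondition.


Working backward. After the program, the postcondition k + 3 ≠ 1 ↔ (v - 7 ≤ -7 → (3*k ≥ 2*v + 2*j - 2 → 3*d + 9 ≤ -9)) must hold; in canonical form it is k ≠ -2 ↔ (v ≤ 0 → (3*k ≥ 2*j + 2*v - 2 → 3*d ≤ -18)).
Before skip: k ≠ -2 ↔ (v ≤ 0 → (3*k ≥ 2*j + 2*v - 2 → 3*d ≤ -18))
Before assert val = d - 7 ∧ 2*d + d + 7 < 2: val = d - 7 ∧ 3*d < -5 ∧ (k ≠ -2 ↔ (v ≤ 0 → (3*k ≥ 2*j + 2*v - 2 → 3*d ≤ -18)))
Answer: WP = val = d - 7 ∧ 3*d < -5 ∧ (k ≠ -2 ↔ (v ≤ 0 → (3*k ≥ 2*j + 2*v - 2 → 3*d ≤ -18)))
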